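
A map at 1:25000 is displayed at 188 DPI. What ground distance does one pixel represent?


pixel_cm = 2.54 / 188 ≈ 0.013511 cm
ground = pixel_cm * 25000 / 100 = 2.54 * 25000 / (188 * 100) = 63500 / 18800 ≈ 3.38 m

3.38 m


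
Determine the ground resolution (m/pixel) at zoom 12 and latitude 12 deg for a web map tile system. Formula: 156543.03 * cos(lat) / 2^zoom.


res = 156543.03 * cos(12) / 2^12 = 156543.03 * 0.9781476 / 4096 = 37.38 m/pixel

37.38 m/pixel


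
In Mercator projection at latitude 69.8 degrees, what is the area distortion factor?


area_distortion = 1/cos^2(69.8) = 8.387

8.387


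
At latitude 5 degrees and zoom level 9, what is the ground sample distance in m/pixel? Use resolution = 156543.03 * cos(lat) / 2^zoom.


res = 156543.03 * cos(5) / 2^9 = 156543.03 * 0.9961947 / 512 = 304.58 m/pixel

304.58 m/pixel


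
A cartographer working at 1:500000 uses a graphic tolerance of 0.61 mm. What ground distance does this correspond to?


ground = 0.61 mm * 500000 / 1000 = 305.0 m

305.0 m


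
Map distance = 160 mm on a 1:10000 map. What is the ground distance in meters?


ground = 160 mm * 10000 / 1000 = 1600.0 m

1600.0 m


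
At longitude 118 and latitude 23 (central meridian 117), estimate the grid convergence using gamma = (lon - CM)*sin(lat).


gamma = (118 - 117) * sin(23) = 1 * 0.390731 = 0.391 degrees

0.391 degrees


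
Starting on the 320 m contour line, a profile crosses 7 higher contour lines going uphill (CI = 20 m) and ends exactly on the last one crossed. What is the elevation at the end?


elevation = 320 + 7 * 20 = 460 m

460 m


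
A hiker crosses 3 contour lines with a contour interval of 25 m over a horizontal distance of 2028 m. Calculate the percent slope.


elevation change = 3 * 25 = 75 m
slope = 75 / 2028 * 100 = 3.7%

3.7%


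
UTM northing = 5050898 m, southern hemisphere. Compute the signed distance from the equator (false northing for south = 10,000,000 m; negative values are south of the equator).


For southern: actual = 5050898 - 10000000 = -4949102 m

-4949102 m


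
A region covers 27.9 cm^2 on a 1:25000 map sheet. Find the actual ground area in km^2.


ground_area = 27.9 * (25000/100)^2 = 1743750.0 m^2 = 1.74375 km^2 ≈ 1.744 km^2

1.744 km^2


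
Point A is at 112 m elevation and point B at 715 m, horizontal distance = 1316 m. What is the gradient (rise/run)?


gradient = (715 - 112) / 1316 = 603 / 1316 = 0.4582

0.4582


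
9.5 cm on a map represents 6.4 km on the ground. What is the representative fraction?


ground = 6.4 km = 640000 cm; RF denominator = ground / map = 640000 / 9.5 ≈ 67368; RF = 1:67368

1:67368


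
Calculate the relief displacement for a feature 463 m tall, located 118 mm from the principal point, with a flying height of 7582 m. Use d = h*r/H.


d = h * r / H = 463 * 118 / 7582 = 7.21 mm

7.21 mm


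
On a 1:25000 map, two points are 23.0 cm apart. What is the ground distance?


ground = 23.0 cm * 25000 / 100 = 5750.0 m = 5.75 km

5.75 km


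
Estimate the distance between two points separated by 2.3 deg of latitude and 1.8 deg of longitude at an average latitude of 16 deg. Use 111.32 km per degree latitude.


dlat_km = 2.3 * 111.32 = 256.036
dlon_km = 1.8 * 111.32 * cos(16) ≈ 192.614
dist = sqrt(256.036^2 + 192.614^2) ≈ 320.4 km

320.4 km


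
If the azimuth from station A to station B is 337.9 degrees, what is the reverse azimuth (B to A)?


back azimuth = (337.9 + 180) mod 360 = 157.9 degrees

157.9 degrees


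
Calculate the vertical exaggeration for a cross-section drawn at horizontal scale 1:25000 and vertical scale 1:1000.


VE = horizontal_scale / vertical_scale = 25000 / 1000 = 25.0

25.0x


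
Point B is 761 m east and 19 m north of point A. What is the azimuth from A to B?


az = atan2(761, 19) = 88.6 deg
adjusted to 0-360: 88.6 degrees

88.6 degrees


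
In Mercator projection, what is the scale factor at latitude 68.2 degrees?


SF = 1 / cos(68.2) = 1 / 0.371368 = 2.693

2.693


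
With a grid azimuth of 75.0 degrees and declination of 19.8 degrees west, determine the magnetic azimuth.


magnetic azimuth = grid azimuth - declination (east +ve)
mag_az = 75.0 - -19.8 = 94.8 degrees

94.8 degrees


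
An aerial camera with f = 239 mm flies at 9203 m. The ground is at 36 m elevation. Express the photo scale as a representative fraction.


scale = f / (H - h) = 239 mm / 9167 m = 239 / 9167000 = 1:38356

1:38356


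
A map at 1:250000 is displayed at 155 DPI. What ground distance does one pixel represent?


pixel_cm = 2.54 / 155 ≈ 0.016387 cm
ground = pixel_cm * 250000 / 100 = 2.54 * 250000 / (155 * 100) = 635000 / 15500 ≈ 40.97 m

40.97 m


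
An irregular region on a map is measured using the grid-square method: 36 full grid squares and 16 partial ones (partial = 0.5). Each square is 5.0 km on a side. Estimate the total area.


effective squares = 36 + 16 * 0.5 = 44.0
area = 44.0 * 25.0 = 1100.0 km^2

1100.0 km^2


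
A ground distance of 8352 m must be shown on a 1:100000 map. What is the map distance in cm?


map_cm = 8352 * 100 / 100000 = 8.352 cm ≈ 8.35 cm

8.35 cm


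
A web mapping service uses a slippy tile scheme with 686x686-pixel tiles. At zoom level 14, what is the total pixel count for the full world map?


tiles per axis = 2^14 = 16384
total tiles = 16384^2 = 268435456
pixels per axis = 16384 * 686 = 11239424
total pixels = 11239424^2 = 126324651851776

126324651851776 pixels


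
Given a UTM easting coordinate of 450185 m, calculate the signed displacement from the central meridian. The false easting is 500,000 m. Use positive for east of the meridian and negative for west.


displacement = 450185 - 500000 = -49815 m

-49815 m


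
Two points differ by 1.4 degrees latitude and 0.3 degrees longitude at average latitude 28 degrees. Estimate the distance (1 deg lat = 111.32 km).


dlat_km = 1.4 * 111.32 = 155.848
dlon_km = 0.3 * 111.32 * cos(28) ≈ 29.487
dist = sqrt(155.848^2 + 29.487^2) ≈ 158.6 km

158.6 km


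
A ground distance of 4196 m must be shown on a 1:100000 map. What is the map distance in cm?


map_cm = 4196 * 100 / 100000 = 4.196 cm ≈ 4.2 cm

4.2 cm


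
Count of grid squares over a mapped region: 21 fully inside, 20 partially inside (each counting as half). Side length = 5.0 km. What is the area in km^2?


effective squares = 21 + 20 * 0.5 = 31.0
area = 31.0 * 25.0 = 775.0 km^2

775.0 km^2


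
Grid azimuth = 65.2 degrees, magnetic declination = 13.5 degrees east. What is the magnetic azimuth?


magnetic azimuth = grid azimuth - declination (east +ve)
mag_az = 65.2 - 13.5 = 51.7 degrees

51.7 degrees


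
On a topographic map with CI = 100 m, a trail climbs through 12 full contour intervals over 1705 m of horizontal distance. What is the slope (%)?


elevation change = 12 * 100 = 1200 m
slope = 1200 / 1705 * 100 = 70.4%

70.4%


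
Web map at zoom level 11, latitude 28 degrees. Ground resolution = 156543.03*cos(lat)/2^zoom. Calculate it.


res = 156543.03 * cos(28) / 2^11 = 156543.03 * 0.88294759 / 2048 = 67.49 m/pixel

67.49 m/pixel


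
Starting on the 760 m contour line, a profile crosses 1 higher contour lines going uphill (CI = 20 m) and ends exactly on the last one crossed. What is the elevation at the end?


elevation = 760 + 1 * 20 = 780 m

780 m


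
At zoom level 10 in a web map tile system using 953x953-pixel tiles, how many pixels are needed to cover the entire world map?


tiles per axis = 2^10 = 1024
total tiles = 1024^2 = 1048576
pixels per axis = 1024 * 953 = 975872
total pixels = 975872^2 = 952326160384

952326160384 pixels


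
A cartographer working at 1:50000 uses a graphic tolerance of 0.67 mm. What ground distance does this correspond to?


ground = 0.67 mm * 50000 / 1000 = 33.5 m

33.5 m


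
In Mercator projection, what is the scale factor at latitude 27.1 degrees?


SF = 1 / cos(27.1) = 1 / 0.890213 = 1.123

1.123


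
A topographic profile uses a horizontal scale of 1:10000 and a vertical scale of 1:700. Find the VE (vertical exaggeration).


VE = horizontal_scale / vertical_scale = 10000 / 700 ≈ 14.3

14.3x


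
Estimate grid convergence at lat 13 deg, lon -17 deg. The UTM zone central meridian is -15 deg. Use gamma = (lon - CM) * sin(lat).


gamma = (-17 - -15) * sin(13) = -2 * 0.224951 = -0.45 degrees

-0.45 degrees


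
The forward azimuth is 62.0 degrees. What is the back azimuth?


back azimuth = (62.0 + 180) mod 360 = 242.0 degrees

242.0 degrees


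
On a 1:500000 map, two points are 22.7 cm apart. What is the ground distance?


ground = 22.7 cm * 500000 / 100 = 113500.0 m = 113.5 km

113.5 km


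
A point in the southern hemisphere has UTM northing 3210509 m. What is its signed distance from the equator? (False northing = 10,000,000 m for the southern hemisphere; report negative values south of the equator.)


For southern: actual = 3210509 - 10000000 = -6789491 m

-6789491 m


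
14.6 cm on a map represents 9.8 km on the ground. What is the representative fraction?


ground = 9.8 km = 980000 cm; RF denominator = ground / map = 980000 / 14.6 ≈ 67123; RF = 1:67123

1:67123


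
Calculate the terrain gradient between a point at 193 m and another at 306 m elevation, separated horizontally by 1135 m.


gradient = (306 - 193) / 1135 = 113 / 1135 = 0.0996

0.0996


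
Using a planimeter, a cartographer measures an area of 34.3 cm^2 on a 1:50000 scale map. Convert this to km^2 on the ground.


ground_area = 34.3 * (50000/100)^2 = 8575000.0 m^2 = 8.575 km^2

8.575 km^2


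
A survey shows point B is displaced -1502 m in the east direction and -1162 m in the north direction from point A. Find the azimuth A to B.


az = atan2(-1502, -1162) = -127.7 deg
adjusted to 0-360: 232.3 degrees

232.3 degrees


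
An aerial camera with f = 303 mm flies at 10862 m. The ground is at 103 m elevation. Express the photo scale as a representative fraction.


scale = f / (H - h) = 303 mm / 10759 m = 303 / 10759000 = 1:35508

1:35508


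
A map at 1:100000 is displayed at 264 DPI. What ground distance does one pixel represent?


pixel_cm = 2.54 / 264 ≈ 0.009621 cm
ground = pixel_cm * 100000 / 100 = 2.54 * 100000 / (264 * 100) = 254000 / 26400 ≈ 9.62 m

9.62 m


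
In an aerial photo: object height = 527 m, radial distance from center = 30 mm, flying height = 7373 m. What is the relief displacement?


d = h * r / H = 527 * 30 / 7373 = 2.14 mm

2.14 mm


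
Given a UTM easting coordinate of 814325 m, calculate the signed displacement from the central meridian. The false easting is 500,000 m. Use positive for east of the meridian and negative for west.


displacement = 814325 - 500000 = 314325 m

314325 m


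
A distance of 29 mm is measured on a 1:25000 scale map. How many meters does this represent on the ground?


ground = 29 mm * 25000 / 1000 = 725.0 m

725.0 m


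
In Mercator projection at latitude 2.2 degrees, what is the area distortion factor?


area_distortion = 1/cos^2(2.2) = 1.001

1.001


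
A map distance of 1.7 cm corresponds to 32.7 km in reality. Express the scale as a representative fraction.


ground = 32.7 km = 3270000 cm; RF denominator = ground / map = 3270000 / 1.7 ≈ 1923529; RF = 1:1923529

1:1923529


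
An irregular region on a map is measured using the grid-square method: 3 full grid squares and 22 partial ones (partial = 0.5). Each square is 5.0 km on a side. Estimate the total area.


effective squares = 3 + 22 * 0.5 = 14.0
area = 14.0 * 25.0 = 350.0 km^2

350.0 km^2


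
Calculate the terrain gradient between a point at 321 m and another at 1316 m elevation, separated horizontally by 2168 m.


gradient = (1316 - 321) / 2168 = 995 / 2168 = 0.4589

0.4589


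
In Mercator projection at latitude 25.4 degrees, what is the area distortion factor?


area_distortion = 1/cos^2(25.4) = 1.225

1.225


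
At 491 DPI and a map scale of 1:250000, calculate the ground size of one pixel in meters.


pixel_cm = 2.54 / 491 ≈ 0.005173 cm
ground = pixel_cm * 250000 / 100 = 2.54 * 250000 / (491 * 100) = 635000 / 49100 ≈ 12.93 m

12.93 m


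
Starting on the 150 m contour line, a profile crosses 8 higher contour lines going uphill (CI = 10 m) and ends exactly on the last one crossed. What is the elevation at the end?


elevation = 150 + 8 * 10 = 230 m

230 m


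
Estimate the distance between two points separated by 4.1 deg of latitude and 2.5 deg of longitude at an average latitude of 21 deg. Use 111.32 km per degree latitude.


dlat_km = 4.1 * 111.32 = 456.412
dlon_km = 2.5 * 111.32 * cos(21) ≈ 259.815
dist = sqrt(456.412^2 + 259.815^2) ≈ 525.2 km

525.2 km


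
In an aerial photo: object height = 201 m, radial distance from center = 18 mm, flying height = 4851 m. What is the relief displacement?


d = h * r / H = 201 * 18 / 4851 = 0.75 mm

0.75 mm


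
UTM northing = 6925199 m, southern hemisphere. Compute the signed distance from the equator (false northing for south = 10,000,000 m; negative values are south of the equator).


For southern: actual = 6925199 - 10000000 = -3074801 m

-3074801 m


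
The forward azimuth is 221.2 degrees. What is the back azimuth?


back azimuth = (221.2 + 180) mod 360 = 41.2 degrees

41.2 degrees


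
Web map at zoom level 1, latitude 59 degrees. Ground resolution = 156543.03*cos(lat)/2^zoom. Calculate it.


res = 156543.03 * cos(59) / 2^1 = 156543.03 * 0.51503807 / 2 = 40312.81 m/pixel

40312.81 m/pixel


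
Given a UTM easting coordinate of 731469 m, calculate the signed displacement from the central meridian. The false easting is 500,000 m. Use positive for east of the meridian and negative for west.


displacement = 731469 - 500000 = 231469 m

231469 m


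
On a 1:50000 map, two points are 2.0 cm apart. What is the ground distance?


ground = 2.0 cm * 50000 / 100 = 1000.0 m = 1.0 km

1.0 km


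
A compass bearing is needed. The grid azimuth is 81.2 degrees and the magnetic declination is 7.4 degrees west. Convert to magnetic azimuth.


magnetic azimuth = grid azimuth - declination (east +ve)
mag_az = 81.2 - -7.4 = 88.6 degrees

88.6 degrees


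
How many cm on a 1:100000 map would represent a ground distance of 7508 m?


map_cm = 7508 * 100 / 100000 = 7.508 cm ≈ 7.51 cm

7.51 cm


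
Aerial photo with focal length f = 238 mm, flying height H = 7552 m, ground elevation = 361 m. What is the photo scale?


scale = f / (H - h) = 238 mm / 7191 m = 238 / 7191000 = 1:30214

1:30214


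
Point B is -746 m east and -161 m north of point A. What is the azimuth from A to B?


az = atan2(-746, -161) = -102.2 deg
adjusted to 0-360: 257.8 degrees

257.8 degrees


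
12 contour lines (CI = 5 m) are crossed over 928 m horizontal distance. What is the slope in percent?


elevation change = 12 * 5 = 60 m
slope = 60 / 928 * 100 = 6.5%

6.5%


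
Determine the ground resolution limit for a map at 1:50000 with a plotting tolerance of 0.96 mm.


ground = 0.96 mm * 50000 / 1000 = 48.0 m

48.0 m


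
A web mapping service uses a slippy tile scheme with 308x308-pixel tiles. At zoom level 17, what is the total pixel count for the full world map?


tiles per axis = 2^17 = 131072
total tiles = 131072^2 = 17179869184
pixels per axis = 131072 * 308 = 40370176
total pixels = 40370176^2 = 1629751110270976

1629751110270976 pixels


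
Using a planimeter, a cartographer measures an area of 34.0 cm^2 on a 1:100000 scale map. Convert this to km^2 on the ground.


ground_area = 34.0 * (100000/100)^2 = 34000000.0 m^2 = 34.0 km^2

34.0 km^2


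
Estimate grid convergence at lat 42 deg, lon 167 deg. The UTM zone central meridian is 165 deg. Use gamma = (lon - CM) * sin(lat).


gamma = (167 - 165) * sin(42) = 2 * 0.669131 = 1.338 degrees

1.338 degrees


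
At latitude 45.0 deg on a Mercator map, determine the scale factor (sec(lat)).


SF = 1 / cos(45.0) = 1 / 0.707107 = 1.414

1.414


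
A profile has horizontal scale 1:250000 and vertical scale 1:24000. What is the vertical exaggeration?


VE = horizontal_scale / vertical_scale = 250000 / 24000 ≈ 10.4

10.4x


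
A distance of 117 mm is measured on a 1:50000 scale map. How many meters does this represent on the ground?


ground = 117 mm * 50000 / 1000 = 5850.0 m

5850.0 m


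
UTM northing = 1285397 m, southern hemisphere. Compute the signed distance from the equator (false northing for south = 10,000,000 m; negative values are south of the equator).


For southern: actual = 1285397 - 10000000 = -8714603 m

-8714603 m


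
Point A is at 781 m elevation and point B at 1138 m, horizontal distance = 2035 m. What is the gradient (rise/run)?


gradient = (1138 - 781) / 2035 = 357 / 2035 = 0.1754

0.1754


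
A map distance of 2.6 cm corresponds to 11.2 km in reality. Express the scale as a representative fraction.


ground = 11.2 km = 1120000 cm; RF denominator = ground / map = 1120000 / 2.6 ≈ 430769; RF = 1:430769

1:430769


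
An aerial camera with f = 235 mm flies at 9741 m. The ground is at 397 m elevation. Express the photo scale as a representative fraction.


scale = f / (H - h) = 235 mm / 9344 m = 235 / 9344000 = 1:39762

1:39762


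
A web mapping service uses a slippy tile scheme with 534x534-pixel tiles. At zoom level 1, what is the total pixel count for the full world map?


tiles per axis = 2^1 = 2
total tiles = 2^2 = 4
pixels per axis = 2 * 534 = 1068
total pixels = 1068^2 = 1140624

1140624 pixels


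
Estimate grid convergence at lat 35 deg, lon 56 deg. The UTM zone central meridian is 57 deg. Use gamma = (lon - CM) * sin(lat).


gamma = (56 - 57) * sin(35) = -1 * 0.573576 = -0.574 degrees

-0.574 degrees


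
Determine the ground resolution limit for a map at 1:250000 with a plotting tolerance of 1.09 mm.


ground = 1.09 mm * 250000 / 1000 = 272.5 m

272.5 m


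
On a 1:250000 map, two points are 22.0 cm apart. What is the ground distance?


ground = 22.0 cm * 250000 / 100 = 55000.0 m = 55.0 km

55.0 km


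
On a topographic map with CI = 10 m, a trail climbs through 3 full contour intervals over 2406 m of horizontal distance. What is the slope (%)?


elevation change = 3 * 10 = 30 m
slope = 30 / 2406 * 100 = 1.2%

1.2%


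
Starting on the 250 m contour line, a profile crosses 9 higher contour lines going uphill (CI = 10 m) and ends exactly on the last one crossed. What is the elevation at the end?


elevation = 250 + 9 * 10 = 340 m

340 m


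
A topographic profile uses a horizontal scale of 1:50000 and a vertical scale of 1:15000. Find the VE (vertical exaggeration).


VE = horizontal_scale / vertical_scale = 50000 / 15000 ≈ 3.3

3.3x


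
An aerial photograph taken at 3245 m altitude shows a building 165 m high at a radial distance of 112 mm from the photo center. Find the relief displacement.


d = h * r / H = 165 * 112 / 3245 = 5.69 mm

5.69 mm


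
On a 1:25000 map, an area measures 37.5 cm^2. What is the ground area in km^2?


ground_area = 37.5 * (25000/100)^2 = 2343750.0 m^2 = 2.34375 km^2 ≈ 2.344 km^2

2.344 km^2


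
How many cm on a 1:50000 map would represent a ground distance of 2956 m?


map_cm = 2956 * 100 / 50000 = 5.912 cm ≈ 5.91 cm

5.91 cm


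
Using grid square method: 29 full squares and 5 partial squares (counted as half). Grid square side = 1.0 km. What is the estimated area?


effective squares = 29 + 5 * 0.5 = 31.5
area = 31.5 * 1.0 = 31.5 km^2

31.5 km^2


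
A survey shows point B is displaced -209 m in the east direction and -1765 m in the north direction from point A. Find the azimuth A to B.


az = atan2(-209, -1765) = -173.2 deg
adjusted to 0-360: 186.8 degrees

186.8 degrees


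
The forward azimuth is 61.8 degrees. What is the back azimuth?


back azimuth = (61.8 + 180) mod 360 = 241.8 degrees

241.8 degrees


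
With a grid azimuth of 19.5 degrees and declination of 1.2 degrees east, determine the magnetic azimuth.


magnetic azimuth = grid azimuth - declination (east +ve)
mag_az = 19.5 - 1.2 = 18.3 degrees

18.3 degrees


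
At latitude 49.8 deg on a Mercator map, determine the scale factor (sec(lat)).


SF = 1 / cos(49.8) = 1 / 0.645458 = 1.549

1.549


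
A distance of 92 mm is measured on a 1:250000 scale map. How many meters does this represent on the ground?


ground = 92 mm * 250000 / 1000 = 23000.0 m

23000.0 m


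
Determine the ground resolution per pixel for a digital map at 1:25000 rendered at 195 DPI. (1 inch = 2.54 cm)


pixel_cm = 2.54 / 195 ≈ 0.013026 cm
ground = pixel_cm * 25000 / 100 = 2.54 * 25000 / (195 * 100) = 63500 / 19500 ≈ 3.26 m

3.26 m


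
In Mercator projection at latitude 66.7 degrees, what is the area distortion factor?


area_distortion = 1/cos^2(66.7) = 6.392

6.392


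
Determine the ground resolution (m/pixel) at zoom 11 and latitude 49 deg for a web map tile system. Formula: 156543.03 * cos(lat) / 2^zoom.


res = 156543.03 * cos(49) / 2^11 = 156543.03 * 0.65605903 / 2048 = 50.15 m/pixel

50.15 m/pixel


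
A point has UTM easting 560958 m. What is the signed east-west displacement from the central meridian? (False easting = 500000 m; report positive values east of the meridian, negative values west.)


displacement = 560958 - 500000 = 60958 m

60958 m


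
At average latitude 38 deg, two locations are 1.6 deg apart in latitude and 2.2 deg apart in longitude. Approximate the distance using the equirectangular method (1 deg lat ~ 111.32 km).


dlat_km = 1.6 * 111.32 = 178.112
dlon_km = 2.2 * 111.32 * cos(38) ≈ 192.987
dist = sqrt(178.112^2 + 192.987^2) ≈ 262.6 km

262.6 km


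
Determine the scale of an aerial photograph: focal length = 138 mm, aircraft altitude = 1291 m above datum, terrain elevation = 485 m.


scale = f / (H - h) = 138 mm / 806 m = 138 / 806000 = 1:5841

1:5841


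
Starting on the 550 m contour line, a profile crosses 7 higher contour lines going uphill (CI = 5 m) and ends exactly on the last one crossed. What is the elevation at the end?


elevation = 550 + 7 * 5 = 585 m

585 m


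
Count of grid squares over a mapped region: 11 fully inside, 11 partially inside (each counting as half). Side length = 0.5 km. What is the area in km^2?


effective squares = 11 + 11 * 0.5 = 16.5
area = 16.5 * 0.25 = 4.125 km^2

4.125 km^2


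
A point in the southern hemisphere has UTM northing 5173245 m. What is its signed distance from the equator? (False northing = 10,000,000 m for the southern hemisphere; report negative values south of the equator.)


For southern: actual = 5173245 - 10000000 = -4826755 m

-4826755 m


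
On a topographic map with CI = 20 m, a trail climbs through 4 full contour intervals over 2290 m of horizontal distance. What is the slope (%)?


elevation change = 4 * 20 = 80 m
slope = 80 / 2290 * 100 = 3.5%

3.5%


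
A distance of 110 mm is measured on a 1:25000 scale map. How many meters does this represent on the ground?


ground = 110 mm * 25000 / 1000 = 2750.0 m

2750.0 m


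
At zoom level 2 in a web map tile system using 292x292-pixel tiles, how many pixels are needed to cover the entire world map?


tiles per axis = 2^2 = 4
total tiles = 4^2 = 16
pixels per axis = 4 * 292 = 1168
total pixels = 1168^2 = 1364224

1364224 pixels


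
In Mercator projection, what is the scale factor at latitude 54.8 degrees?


SF = 1 / cos(54.8) = 1 / 0.576432 = 1.735

1.735


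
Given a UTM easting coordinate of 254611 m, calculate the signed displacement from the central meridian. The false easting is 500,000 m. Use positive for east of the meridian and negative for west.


displacement = 254611 - 500000 = -245389 m

-245389 m


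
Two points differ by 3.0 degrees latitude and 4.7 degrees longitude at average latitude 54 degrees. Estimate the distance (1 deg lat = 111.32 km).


dlat_km = 3.0 * 111.32 = 333.96
dlon_km = 4.7 * 111.32 * cos(54) ≈ 307.532
dist = sqrt(333.96^2 + 307.532^2) ≈ 454.0 km

454.0 km


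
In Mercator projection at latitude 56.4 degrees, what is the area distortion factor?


area_distortion = 1/cos^2(56.4) = 3.265

3.265


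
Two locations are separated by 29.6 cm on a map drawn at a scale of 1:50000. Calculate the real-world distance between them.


ground = 29.6 cm * 50000 / 100 = 14800.0 m = 14.8 km

14.8 km


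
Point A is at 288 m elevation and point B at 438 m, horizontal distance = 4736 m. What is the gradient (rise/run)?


gradient = (438 - 288) / 4736 = 150 / 4736 = 0.0317

0.0317


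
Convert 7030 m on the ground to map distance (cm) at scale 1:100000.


map_cm = 7030 * 100 / 100000 = 7.03 cm

7.03 cm


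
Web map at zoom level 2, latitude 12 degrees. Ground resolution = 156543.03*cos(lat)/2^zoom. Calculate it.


res = 156543.03 * cos(12) / 2^2 = 156543.03 * 0.9781476 / 4 = 38280.55 m/pixel

38280.55 m/pixel


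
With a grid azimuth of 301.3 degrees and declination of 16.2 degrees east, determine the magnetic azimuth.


magnetic azimuth = grid azimuth - declination (east +ve)
mag_az = 301.3 - 16.2 = 285.1 degrees

285.1 degrees


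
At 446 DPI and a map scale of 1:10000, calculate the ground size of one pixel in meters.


pixel_cm = 2.54 / 446 ≈ 0.005695 cm
ground = pixel_cm * 10000 / 100 = 2.54 * 10000 / (446 * 100) = 25400 / 44600 ≈ 0.57 m

0.57 m


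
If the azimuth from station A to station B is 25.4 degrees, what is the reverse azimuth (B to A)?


back azimuth = (25.4 + 180) mod 360 = 205.4 degrees

205.4 degrees


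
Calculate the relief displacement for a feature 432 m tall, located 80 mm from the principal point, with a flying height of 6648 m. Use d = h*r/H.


d = h * r / H = 432 * 80 / 6648 = 5.2 mm

5.2 mm


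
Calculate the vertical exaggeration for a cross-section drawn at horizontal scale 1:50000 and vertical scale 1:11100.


VE = horizontal_scale / vertical_scale = 50000 / 11100 ≈ 4.5

4.5x


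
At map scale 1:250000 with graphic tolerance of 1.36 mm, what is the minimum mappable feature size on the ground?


ground = 1.36 mm * 250000 / 1000 = 340.0 m

340.0 m


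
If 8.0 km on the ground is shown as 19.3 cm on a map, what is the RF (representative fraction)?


ground = 8.0 km = 800000 cm; RF denominator = ground / map = 800000 / 19.3 ≈ 41451; RF = 1:41451

1:41451


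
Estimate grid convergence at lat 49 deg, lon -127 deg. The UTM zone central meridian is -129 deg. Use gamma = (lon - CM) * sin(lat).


gamma = (-127 - -129) * sin(49) = 2 * 0.75471 = 1.509 degrees

1.509 degrees


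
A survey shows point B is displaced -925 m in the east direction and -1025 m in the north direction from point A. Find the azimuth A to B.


az = atan2(-925, -1025) = -137.9 deg
adjusted to 0-360: 222.1 degrees

222.1 degrees


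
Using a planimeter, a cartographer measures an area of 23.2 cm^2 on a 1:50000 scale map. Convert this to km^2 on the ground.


ground_area = 23.2 * (50000/100)^2 = 5800000.0 m^2 = 5.8 km^2

5.8 km^2


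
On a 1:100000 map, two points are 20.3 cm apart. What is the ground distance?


ground = 20.3 cm * 100000 / 100 = 20300.0 m = 20.3 km

20.3 km


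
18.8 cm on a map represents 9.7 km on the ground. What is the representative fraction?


ground = 9.7 km = 970000 cm; RF denominator = ground / map = 970000 / 18.8 ≈ 51596; RF = 1:51596

1:51596


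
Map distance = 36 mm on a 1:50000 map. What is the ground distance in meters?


ground = 36 mm * 50000 / 1000 = 1800.0 m

1800.0 m


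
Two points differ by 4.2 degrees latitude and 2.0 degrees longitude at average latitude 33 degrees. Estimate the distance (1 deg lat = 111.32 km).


dlat_km = 4.2 * 111.32 = 467.544
dlon_km = 2.0 * 111.32 * cos(33) ≈ 186.722
dist = sqrt(467.544^2 + 186.722^2) ≈ 503.5 km

503.5 km


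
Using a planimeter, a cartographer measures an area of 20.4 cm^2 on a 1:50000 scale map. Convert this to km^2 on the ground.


ground_area = 20.4 * (50000/100)^2 = 5100000.0 m^2 = 5.1 km^2

5.1 km^2


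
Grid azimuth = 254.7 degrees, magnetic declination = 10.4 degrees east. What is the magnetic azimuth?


magnetic azimuth = grid azimuth - declination (east +ve)
mag_az = 254.7 - 10.4 = 244.3 degrees

244.3 degrees


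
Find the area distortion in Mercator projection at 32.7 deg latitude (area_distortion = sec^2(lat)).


area_distortion = 1/cos^2(32.7) = 1.412

1.412


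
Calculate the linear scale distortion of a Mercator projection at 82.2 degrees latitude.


SF = 1 / cos(82.2) = 1 / 0.135716 = 7.368

7.368


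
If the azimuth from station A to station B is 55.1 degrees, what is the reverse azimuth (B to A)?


back azimuth = (55.1 + 180) mod 360 = 235.1 degrees

235.1 degrees


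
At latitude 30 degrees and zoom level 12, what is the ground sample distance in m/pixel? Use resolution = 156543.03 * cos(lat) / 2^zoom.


res = 156543.03 * cos(30) / 2^12 = 156543.03 * 0.8660254 / 4096 = 33.1 m/pixel

33.1 m/pixel


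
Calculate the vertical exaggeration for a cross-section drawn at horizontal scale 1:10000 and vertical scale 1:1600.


VE = horizontal_scale / vertical_scale = 10000 / 1600 = 6.25

6.25x


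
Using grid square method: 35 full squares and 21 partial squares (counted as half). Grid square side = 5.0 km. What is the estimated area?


effective squares = 35 + 21 * 0.5 = 45.5
area = 45.5 * 25.0 = 1137.5 km^2

1137.5 km^2


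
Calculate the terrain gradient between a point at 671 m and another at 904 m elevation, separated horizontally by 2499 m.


gradient = (904 - 671) / 2499 = 233 / 2499 = 0.0932

0.0932


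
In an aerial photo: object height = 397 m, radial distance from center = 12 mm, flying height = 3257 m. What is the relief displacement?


d = h * r / H = 397 * 12 / 3257 = 1.46 mm

1.46 mm


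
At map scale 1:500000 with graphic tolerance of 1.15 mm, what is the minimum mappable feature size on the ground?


ground = 1.15 mm * 500000 / 1000 = 575.0 m

575.0 m


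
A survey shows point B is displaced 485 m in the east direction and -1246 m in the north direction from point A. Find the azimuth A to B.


az = atan2(485, -1246) = 158.7 deg
adjusted to 0-360: 158.7 degrees

158.7 degrees


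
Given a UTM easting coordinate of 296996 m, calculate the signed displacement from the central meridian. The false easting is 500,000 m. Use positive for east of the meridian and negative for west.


displacement = 296996 - 500000 = -203004 m

-203004 m


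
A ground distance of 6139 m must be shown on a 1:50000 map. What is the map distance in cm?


map_cm = 6139 * 100 / 50000 = 12.278 cm ≈ 12.28 cm

12.28 cm


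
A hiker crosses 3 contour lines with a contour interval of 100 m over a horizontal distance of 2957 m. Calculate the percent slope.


elevation change = 3 * 100 = 300 m
slope = 300 / 2957 * 100 = 10.1%

10.1%


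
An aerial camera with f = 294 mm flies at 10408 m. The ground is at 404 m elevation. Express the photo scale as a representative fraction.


scale = f / (H - h) = 294 mm / 10004 m = 294 / 10004000 = 1:34027

1:34027


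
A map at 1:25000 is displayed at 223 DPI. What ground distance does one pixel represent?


pixel_cm = 2.54 / 223 ≈ 0.01139 cm
ground = pixel_cm * 25000 / 100 = 2.54 * 25000 / (223 * 100) = 63500 / 22300 ≈ 2.85 m

2.85 m


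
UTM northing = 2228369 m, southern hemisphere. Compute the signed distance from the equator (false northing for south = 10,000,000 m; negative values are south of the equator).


For southern: actual = 2228369 - 10000000 = -7771631 m

-7771631 m


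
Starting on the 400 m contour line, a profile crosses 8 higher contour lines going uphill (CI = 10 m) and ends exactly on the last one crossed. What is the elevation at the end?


elevation = 400 + 8 * 10 = 480 m

480 m


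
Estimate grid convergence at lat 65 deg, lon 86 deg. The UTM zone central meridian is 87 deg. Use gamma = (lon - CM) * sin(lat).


gamma = (86 - 87) * sin(65) = -1 * 0.906308 = -0.906 degrees

-0.906 degrees


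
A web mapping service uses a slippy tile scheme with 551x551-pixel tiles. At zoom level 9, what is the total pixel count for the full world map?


tiles per axis = 2^9 = 512
total tiles = 512^2 = 262144
pixels per axis = 512 * 551 = 282112
total pixels = 282112^2 = 79587180544

79587180544 pixels


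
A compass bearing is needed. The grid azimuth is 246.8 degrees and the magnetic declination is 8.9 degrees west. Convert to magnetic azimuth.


magnetic azimuth = grid azimuth - declination (east +ve)
mag_az = 246.8 - -8.9 = 255.7 degrees

255.7 degrees


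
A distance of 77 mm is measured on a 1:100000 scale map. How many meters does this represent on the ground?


ground = 77 mm * 100000 / 1000 = 7700.0 m

7700.0 m


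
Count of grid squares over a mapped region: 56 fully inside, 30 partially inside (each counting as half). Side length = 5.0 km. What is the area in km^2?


effective squares = 56 + 30 * 0.5 = 71.0
area = 71.0 * 25.0 = 1775.0 km^2

1775.0 km^2


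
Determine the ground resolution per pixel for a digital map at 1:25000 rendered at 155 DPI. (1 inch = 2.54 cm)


pixel_cm = 2.54 / 155 ≈ 0.016387 cm
ground = pixel_cm * 25000 / 100 = 2.54 * 25000 / (155 * 100) = 63500 / 15500 ≈ 4.1 m

4.1 m


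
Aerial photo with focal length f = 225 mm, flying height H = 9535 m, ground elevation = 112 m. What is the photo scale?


scale = f / (H - h) = 225 mm / 9423 m = 225 / 9423000 = 1:41880

1:41880


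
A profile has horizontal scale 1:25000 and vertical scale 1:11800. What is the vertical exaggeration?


VE = horizontal_scale / vertical_scale = 25000 / 11800 ≈ 2.1

2.1x


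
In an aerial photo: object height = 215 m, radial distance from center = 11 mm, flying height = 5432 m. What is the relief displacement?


d = h * r / H = 215 * 11 / 5432 = 0.44 mm

0.44 mm


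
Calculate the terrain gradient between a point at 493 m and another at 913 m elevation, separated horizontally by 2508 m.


gradient = (913 - 493) / 2508 = 420 / 2508 = 0.1675

0.1675


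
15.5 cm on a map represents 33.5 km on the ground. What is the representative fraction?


ground = 33.5 km = 3350000 cm; RF denominator = ground / map = 3350000 / 15.5 ≈ 216129; RF = 1:216129

1:216129


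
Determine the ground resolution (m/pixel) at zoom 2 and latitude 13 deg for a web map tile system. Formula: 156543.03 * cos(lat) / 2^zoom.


res = 156543.03 * cos(13) / 2^2 = 156543.03 * 0.97437006 / 4 = 38132.71 m/pixel

38132.71 m/pixel


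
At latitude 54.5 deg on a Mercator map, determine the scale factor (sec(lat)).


SF = 1 / cos(54.5) = 1 / 0.580703 = 1.722

1.722


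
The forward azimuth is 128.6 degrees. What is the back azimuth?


back azimuth = (128.6 + 180) mod 360 = 308.6 degrees

308.6 degrees


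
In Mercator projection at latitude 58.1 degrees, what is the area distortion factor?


area_distortion = 1/cos^2(58.1) = 3.581

3.581


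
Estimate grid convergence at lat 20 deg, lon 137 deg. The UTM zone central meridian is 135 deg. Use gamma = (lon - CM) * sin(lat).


gamma = (137 - 135) * sin(20) = 2 * 0.34202 = 0.684 degrees

0.684 degrees


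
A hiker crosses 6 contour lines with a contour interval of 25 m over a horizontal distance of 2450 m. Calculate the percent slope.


elevation change = 6 * 25 = 150 m
slope = 150 / 2450 * 100 = 6.1%

6.1%


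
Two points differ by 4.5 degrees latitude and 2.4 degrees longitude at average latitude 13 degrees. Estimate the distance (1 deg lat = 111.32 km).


dlat_km = 4.5 * 111.32 = 500.94
dlon_km = 2.4 * 111.32 * cos(13) ≈ 260.321
dist = sqrt(500.94^2 + 260.321^2) ≈ 564.5 km

564.5 km


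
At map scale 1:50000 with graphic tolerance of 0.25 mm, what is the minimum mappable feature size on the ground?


ground = 0.25 mm * 50000 / 1000 = 12.5 m

12.5 m


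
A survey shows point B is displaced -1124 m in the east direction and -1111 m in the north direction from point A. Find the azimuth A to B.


az = atan2(-1124, -1111) = -134.7 deg
adjusted to 0-360: 225.3 degrees

225.3 degrees


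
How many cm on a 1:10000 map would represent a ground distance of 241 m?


map_cm = 241 * 100 / 10000 = 2.41 cm

2.41 cm


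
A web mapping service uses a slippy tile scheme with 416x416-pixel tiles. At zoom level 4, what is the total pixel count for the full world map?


tiles per axis = 2^4 = 16
total tiles = 16^2 = 256
pixels per axis = 16 * 416 = 6656
total pixels = 6656^2 = 44302336

44302336 pixels


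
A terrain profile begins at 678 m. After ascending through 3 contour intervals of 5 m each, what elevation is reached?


elevation = 678 + 3 * 5 = 693 m

693 m


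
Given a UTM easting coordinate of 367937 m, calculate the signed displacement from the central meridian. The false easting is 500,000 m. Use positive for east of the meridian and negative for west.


displacement = 367937 - 500000 = -132063 m

-132063 m


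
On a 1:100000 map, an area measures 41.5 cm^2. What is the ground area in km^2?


ground_area = 41.5 * (100000/100)^2 = 41500000.0 m^2 = 41.5 km^2

41.5 km^2


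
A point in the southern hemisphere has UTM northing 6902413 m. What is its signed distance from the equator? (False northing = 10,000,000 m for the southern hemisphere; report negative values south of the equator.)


For southern: actual = 6902413 - 10000000 = -3097587 m

-3097587 m


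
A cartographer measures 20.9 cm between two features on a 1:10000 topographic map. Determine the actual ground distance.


ground = 20.9 cm * 10000 / 100 = 2090.0 m = 2.09 km

2.09 km


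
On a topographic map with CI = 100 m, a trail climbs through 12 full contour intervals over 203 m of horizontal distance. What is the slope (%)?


elevation change = 12 * 100 = 1200 m
slope = 1200 / 203 * 100 = 591.1%

591.1%


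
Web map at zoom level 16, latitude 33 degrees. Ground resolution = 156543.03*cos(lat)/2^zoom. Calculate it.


res = 156543.03 * cos(33) / 2^16 = 156543.03 * 0.83867057 / 65536 = 2.0 m/pixel

2.0 m/pixel


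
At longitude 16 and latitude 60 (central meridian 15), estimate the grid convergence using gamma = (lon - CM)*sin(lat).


gamma = (16 - 15) * sin(60) = 1 * 0.866025 = 0.866 degrees

0.866 degrees


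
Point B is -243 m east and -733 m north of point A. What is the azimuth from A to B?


az = atan2(-243, -733) = -161.7 deg
adjusted to 0-360: 198.3 degrees

198.3 degrees


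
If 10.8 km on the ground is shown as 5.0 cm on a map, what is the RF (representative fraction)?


ground = 10.8 km = 1080000 cm; RF denominator = ground / map = 1080000 / 5.0 = 216000; RF = 1:216000

1:216000


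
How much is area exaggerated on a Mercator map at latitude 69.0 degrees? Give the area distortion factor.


area_distortion = 1/cos^2(69.0) = 7.786

7.786


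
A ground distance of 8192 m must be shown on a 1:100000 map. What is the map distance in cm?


map_cm = 8192 * 100 / 100000 = 8.192 cm ≈ 8.19 cm

8.19 cm


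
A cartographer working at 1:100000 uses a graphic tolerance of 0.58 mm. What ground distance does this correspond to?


ground = 0.58 mm * 100000 / 1000 = 58.0 m

58.0 m


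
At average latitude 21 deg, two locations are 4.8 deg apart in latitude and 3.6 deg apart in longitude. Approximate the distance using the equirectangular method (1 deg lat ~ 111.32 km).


dlat_km = 4.8 * 111.32 = 534.336
dlon_km = 3.6 * 111.32 * cos(21) ≈ 374.134
dist = sqrt(534.336^2 + 374.134^2) ≈ 652.3 km

652.3 km
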